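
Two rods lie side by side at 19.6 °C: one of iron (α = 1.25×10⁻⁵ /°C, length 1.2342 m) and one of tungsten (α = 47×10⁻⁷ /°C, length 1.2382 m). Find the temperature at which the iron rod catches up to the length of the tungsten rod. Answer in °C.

T = 435.9 °C

L₁(1 + α₁ΔT) = L₂(1 + α₂ΔT) ⇒ ΔT = (L₂ − L₁)/(α₁L₁ − α₂L₂)
L₂ − L₁ = 1.2382 − 1.2342 = 4.00×10⁻³ m
α₁L₁ − α₂L₂ = 1.25×10⁻⁵×1.2342 − 47×10⁻⁷×1.2382 = 9.60796×10⁻⁶ m/K
ΔT = 4.00×10⁻³ / 9.60796×10⁻⁶ = 416.321 K
T = 19.6 + 416.321 = 435.921 °C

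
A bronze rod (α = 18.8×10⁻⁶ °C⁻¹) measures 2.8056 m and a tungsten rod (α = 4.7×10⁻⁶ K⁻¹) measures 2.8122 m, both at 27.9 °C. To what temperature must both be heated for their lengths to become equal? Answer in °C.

T = 194.9 °C

L₁(1 + α₁ΔT) = L₂(1 + α₂ΔT) ⇒ ΔT = (L₂ − L₁)/(α₁L₁ − α₂L₂)
L₂ − L₁ = 2.8122 − 2.8056 = 6.60×10⁻³ m
α₁L₁ − α₂L₂ = 18.8×10⁻⁶×2.8056 − 4.7×10⁻⁶×2.8122 = 3.952794×10⁻⁵ m/K
ΔT = 6.60×10⁻³ / 3.952794×10⁻⁵ = 166.971 K
T = 27.9 + 166.971 = 194.871 °C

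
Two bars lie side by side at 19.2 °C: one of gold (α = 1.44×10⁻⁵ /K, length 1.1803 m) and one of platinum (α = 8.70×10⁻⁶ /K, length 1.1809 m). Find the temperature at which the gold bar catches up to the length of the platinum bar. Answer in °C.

T = 108.5 °C

L₁(1 + α₁ΔT) = L₂(1 + α₂ΔT) ⇒ ΔT = (L₂ − L₁)/(α₁L₁ − α₂L₂)
L₂ − L₁ = 1.1809 − 1.1803 = 6.00×10⁻⁴ m
α₁L₁ − α₂L₂ = 1.44×10⁻⁵×1.1803 − 8.70×10⁻⁶×1.1809 = 6.72249×10⁻⁶ m/K
ΔT = 6.00×10⁻⁴ / 6.72249×10⁻⁶ = 89.253 K
T = 19.2 + 89.253 = 108.453 °C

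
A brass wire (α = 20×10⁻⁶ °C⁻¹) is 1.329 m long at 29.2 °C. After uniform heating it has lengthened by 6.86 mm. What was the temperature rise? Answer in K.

ΔL = αL₀ΔT ⇒ ΔT = ΔL / (αL₀)
ΔT = 6.86×10⁻³ m / (20×10⁻⁶ × 1.329 m) = 258.09 K

ΔT = 258 K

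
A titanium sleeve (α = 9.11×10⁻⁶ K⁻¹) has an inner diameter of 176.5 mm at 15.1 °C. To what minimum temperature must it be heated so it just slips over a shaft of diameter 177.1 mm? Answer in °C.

T = 388 °C

Required Δd = 177.1 − 176.5 = 0.6 mm
Δd = αd₀ΔT ⇒ ΔT = Δd/(αd₀) = 0.6 / (9.11×10⁻⁶ × 176.5) = 373.15 K
T_min = 15.1 + 373.15 = 388.25 °C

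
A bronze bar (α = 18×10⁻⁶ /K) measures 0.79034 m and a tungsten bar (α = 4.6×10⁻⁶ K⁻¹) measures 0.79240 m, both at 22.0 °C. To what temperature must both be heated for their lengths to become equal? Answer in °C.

T = 216.7 °C

L₁(1 + α₁ΔT) = L₂(1 + α₂ΔT) ⇒ ΔT = (L₂ − L₁)/(α₁L₁ − α₂L₂)
L₂ − L₁ = 0.79240 − 0.79034 = 2.06×10⁻³ m
α₁L₁ − α₂L₂ = 18×10⁻⁶×0.79034 − 4.6×10⁻⁶×0.79240 = 1.058108×10⁻⁵ m/K
ΔT = 2.06×10⁻³ / 1.058108×10⁻⁵ = 194.687 K
T = 22.0 + 194.687 = 216.687 °C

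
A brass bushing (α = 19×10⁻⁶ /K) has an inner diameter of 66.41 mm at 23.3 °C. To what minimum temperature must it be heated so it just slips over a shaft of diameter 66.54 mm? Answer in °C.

Required Δd = 66.54 − 66.41 = 0.13 mm
Δd = αd₀ΔT ⇒ ΔT = Δd/(αd₀) = 0.13 / (19×10⁻⁶ × 66.41) = 103.03 K
T_min = 23.3 + 103.03 = 126.33 °C

T = 126 °C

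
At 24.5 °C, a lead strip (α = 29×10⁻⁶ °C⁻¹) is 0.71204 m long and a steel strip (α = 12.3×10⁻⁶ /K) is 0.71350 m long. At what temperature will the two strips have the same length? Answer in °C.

Equal length when α₁L₁ΔT − α₂L₂ΔT = L₂ − L₁ = 1.46×10⁻³ m
α₁L₁ = 2.064916×10⁻⁵, α₂L₂ = 8.77605×10⁻⁶ → Δ(αL) = 1.187311×10⁻⁵ m/K
ΔT = 1.46×10⁻³ / 1.187311×10⁻⁵ = 122.967 K, so T = 24.5 + 122.967 = 147.467 °C

T = 147.5 °C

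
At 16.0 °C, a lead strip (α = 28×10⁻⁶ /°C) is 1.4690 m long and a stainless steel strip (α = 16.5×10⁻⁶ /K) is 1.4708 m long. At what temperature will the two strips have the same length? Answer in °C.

T = 122.7 °C

Equal length when α₁L₁ΔT − α₂L₂ΔT = L₂ − L₁ = 1.80×10⁻³ m
α₁L₁ = 4.1132×10⁻⁵, α₂L₂ = 2.42682×10⁻⁵ → Δ(αL) = 1.68638×10⁻⁵ m/K
ΔT = 1.80×10⁻³ / 1.68638×10⁻⁵ = 106.738 K, so T = 16.0 + 106.738 = 122.738 °C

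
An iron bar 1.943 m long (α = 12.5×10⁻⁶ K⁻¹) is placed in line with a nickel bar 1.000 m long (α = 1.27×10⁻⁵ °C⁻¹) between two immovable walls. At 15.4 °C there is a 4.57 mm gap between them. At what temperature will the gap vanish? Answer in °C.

Gap closes when ΔL₁ + ΔL₂ = 4.57 mm = 4.57×10⁻³ m
(α₁L₁ + α₂L₂)ΔT = g
α₁L₁ + α₂L₂ = 12.5×10⁻⁶×1.943 + 1.27×10⁻⁵×1.000 = 3.69875×10⁻⁵ m/K
ΔT = 4.57×10⁻³ / 3.69875×10⁻⁵ = 123.56 K
T = 15.4 + 123.56 = 138.96 °C

T = 139 °C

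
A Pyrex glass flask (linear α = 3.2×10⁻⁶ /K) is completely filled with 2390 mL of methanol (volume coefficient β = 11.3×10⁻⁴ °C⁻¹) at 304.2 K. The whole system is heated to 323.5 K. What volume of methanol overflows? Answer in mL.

51.7 mL

The flask also expands: β_container ≈ 3α = 9.6×10⁻⁶ /K
Net overflow = V₀(β_liq − 3α_cont)ΔT
β − 3α = 1.13×10⁻³ − 9.6×10⁻⁶ = 1.1204×10⁻³ /K; ΔT = 19.3 K
ΔV = 2390 × 1.1204×10⁻³ × 19.3 = 51.7 mL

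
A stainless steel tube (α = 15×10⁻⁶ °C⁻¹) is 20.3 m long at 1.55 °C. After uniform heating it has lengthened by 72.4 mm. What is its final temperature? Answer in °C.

ΔL = αL₀ΔT ⇒ ΔT = ΔL / (αL₀)
ΔT = 72.4×10⁻³ m / (15×10⁻⁶ × 20.3 m) = 237.77 K
T = 1.55 + 237.77 = 239.32 °C

T = 239 °C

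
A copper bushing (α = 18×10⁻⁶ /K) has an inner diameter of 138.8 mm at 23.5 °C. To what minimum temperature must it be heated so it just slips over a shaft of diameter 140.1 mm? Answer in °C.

Required Δd = 140.1 − 138.8 = 1.3 mm
Δd = αd₀ΔT ⇒ ΔT = Δd/(αd₀) = 1.3 / (18×10⁻⁶ × 138.8) = 520.33 K
T_min = 23.5 + 520.33 = 543.83 °C

T = 544 °C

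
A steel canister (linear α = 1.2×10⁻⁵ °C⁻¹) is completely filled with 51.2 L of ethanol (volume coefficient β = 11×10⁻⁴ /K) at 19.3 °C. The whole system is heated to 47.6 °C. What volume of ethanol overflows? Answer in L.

The canister also expands: β_container ≈ 3α = 3.6×10⁻⁵ /K
Net overflow = V₀(β_liq − 3α_cont)ΔT
β − 3α = 1.10×10⁻³ − 3.6×10⁻⁵ = 1.064×10⁻³ /K; ΔT = 28.3 K
ΔV = 51.2 × 1.064×10⁻³ × 28.3 = 1.54 L

1.54 L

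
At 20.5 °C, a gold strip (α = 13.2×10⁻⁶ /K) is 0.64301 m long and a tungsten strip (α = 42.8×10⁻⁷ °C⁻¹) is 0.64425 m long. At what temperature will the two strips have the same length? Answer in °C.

T = 236.9 °C

L₁(1 + α₁ΔT) = L₂(1 + α₂ΔT) ⇒ ΔT = (L₂ − L₁)/(α₁L₁ − α₂L₂)
L₂ − L₁ = 0.64425 − 0.64301 = 1.24×10⁻³ m
α₁L₁ − α₂L₂ = 13.2×10⁻⁶×0.64301 − 42.8×10⁻⁷×0.64425 = 5.730342×10⁻⁶ m/K
ΔT = 1.24×10⁻³ / 5.730342×10⁻⁶ = 216.392 K
T = 20.5 + 216.392 = 236.892 °C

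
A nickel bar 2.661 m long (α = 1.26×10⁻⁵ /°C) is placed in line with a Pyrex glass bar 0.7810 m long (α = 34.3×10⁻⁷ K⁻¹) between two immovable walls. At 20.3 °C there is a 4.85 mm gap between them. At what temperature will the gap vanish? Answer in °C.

T = 154 °C

Gap closes when ΔL₁ + ΔL₂ = 4.85 mm = 4.85×10⁻³ m
(α₁L₁ + α₂L₂)ΔT = g
α₁L₁ + α₂L₂ = 1.26×10⁻⁵×2.661 + 34.3×10⁻⁷×0.7810 = 3.620743×10⁻⁵ m/K
ΔT = 4.85×10⁻³ / 3.620743×10⁻⁵ = 133.95 K
T = 20.3 + 133.95 = 154.25 °C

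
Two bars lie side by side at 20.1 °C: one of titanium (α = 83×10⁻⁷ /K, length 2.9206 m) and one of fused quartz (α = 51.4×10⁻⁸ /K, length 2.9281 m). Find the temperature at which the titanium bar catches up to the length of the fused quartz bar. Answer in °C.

Equal length when α₁L₁ΔT − α₂L₂ΔT = L₂ − L₁ = 7.50×10⁻³ m
α₁L₁ = 2.424098×10⁻⁵, α₂L₂ = 1.5050434×10⁻⁶ → Δ(αL) = 2.27359366×10⁻⁵ m/K
ΔT = 7.50×10⁻³ / 2.27359366×10⁻⁵ = 329.874 K, so T = 20.1 + 329.874 = 349.974 °C

T = 350.0 °C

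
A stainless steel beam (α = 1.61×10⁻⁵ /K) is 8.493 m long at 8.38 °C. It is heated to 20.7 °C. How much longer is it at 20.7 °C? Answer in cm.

|ΔT| = |20.7 − 8.38| = 12.32 K
ΔL = αL₀ΔT = (1.61×10⁻⁵)(8.493)(12.32) = 1.68×10⁻³ m

ΔL = 0.168 cm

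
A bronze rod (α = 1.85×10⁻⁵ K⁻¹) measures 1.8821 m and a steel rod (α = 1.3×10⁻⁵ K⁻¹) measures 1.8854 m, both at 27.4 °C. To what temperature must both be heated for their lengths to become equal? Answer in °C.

T = 347.5 °C

Equal length when α₁L₁ΔT − α₂L₂ΔT = L₂ − L₁ = 3.30×10⁻³ m
α₁L₁ = 3.481885×10⁻⁵, α₂L₂ = 2.45102×10⁻⁵ → Δ(αL) = 1.030865×10⁻⁵ m/K
ΔT = 3.30×10⁻³ / 1.030865×10⁻⁵ = 320.120 K, so T = 27.4 + 320.120 = 347.520 °C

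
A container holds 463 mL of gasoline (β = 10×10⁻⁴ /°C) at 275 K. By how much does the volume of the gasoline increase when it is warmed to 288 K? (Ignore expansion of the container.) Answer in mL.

ΔV = 6.02 mL

|ΔT| = |288 − 275| = 13 K
ΔV = βV₀ΔT = (10×10⁻⁴)(463)(13) = 6.02 mL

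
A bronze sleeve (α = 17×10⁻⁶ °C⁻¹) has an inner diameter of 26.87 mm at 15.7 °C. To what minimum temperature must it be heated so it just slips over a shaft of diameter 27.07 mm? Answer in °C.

Required Δd = 27.07 − 26.87 = 0.20 mm
Δd = αd₀ΔT ⇒ ΔT = Δd/(αd₀) = 0.20 / (17×10⁻⁶ × 26.87) = 437.84 K
T_min = 15.7 + 437.84 = 453.54 °C

T = 454 °C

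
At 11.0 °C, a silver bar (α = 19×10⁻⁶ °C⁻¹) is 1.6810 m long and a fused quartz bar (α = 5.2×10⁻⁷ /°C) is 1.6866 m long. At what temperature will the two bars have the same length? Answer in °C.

Equal length when α₁L₁ΔT − α₂L₂ΔT = L₂ − L₁ = 5.60×10⁻³ m
α₁L₁ = 3.1939×10⁻⁵, α₂L₂ = 8.77032×10⁻⁷ → Δ(αL) = 3.1061968×10⁻⁵ m/K
ΔT = 5.60×10⁻³ / 3.1061968×10⁻⁵ = 180.285 K, so T = 11.0 + 180.285 = 191.285 °C

T = 191.3 °C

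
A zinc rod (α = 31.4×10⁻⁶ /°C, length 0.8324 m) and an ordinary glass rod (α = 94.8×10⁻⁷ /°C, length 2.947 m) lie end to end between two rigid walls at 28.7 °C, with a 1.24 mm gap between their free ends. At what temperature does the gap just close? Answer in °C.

T = 51.6 °C

α₁L₁ = 2.613736×10⁻⁵ m/K, α₂L₂ = 2.793756×10⁻⁵ m/K → total 5.407492×10⁻⁵ m/K
ΔT = g/(α₁L₁+α₂L₂) = 1.24×10⁻³ / 5.407492×10⁻⁵ = 22.931 K
T = 28.7 + 22.931 = 51.631 °C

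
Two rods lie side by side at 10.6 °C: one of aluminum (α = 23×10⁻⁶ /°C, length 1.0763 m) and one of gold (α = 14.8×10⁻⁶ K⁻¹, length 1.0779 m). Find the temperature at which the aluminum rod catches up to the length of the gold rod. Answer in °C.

T = 192.4 °C

Equal length when α₁L₁ΔT − α₂L₂ΔT = L₂ − L₁ = 1.60×10⁻³ m
α₁L₁ = 2.47549×10⁻⁵, α₂L₂ = 1.595292×10⁻⁵ → Δ(αL) = 8.80198×10⁻⁶ m/K
ΔT = 1.60×10⁻³ / 8.80198×10⁻⁶ = 181.777 K, so T = 10.6 + 181.777 = 192.377 °C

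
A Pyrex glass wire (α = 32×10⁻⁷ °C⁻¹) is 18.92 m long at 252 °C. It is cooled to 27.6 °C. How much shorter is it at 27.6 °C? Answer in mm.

|ΔT| = |27.6 − 252| = 224.4 K
ΔL = αL₀ΔT = (32×10⁻⁷)(18.92)(224.4) = 1.36×10⁻² m

ΔL = 13.6 mm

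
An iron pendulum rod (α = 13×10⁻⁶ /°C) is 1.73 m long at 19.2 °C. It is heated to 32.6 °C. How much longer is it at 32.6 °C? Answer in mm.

ΔL = 0.301 mm

|ΔT| = |32.6 − 19.2| = 13.4 K
ΔL = αL₀ΔT = (13×10⁻⁶)(1.73)(13.4) = 3.01×10⁻⁴ m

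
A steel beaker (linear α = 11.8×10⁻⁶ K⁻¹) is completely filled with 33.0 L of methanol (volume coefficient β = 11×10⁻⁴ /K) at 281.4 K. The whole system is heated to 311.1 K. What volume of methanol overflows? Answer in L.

The beaker also expands: β_container ≈ 3α = 3.54×10⁻⁵ /K
Net overflow = V₀(β_liq − 3α_cont)ΔT
β − 3α = 1.10×10⁻³ − 3.54×10⁻⁵ = 1.0646×10⁻³ /K; ΔT = 29.7 K
ΔV = 33.0 × 1.0646×10⁻³ × 29.7 = 1.04 L

1.04 L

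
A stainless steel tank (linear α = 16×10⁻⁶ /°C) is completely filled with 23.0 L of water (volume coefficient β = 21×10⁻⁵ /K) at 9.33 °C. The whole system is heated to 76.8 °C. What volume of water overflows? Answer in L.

The tank also expands: β_container ≈ 3α = 4.8×10⁻⁵ /K
Net overflow = V₀(β_liq − 3α_cont)ΔT
β − 3α = 2.10×10⁻⁴ − 4.8×10⁻⁵ = 1.62×10⁻⁴ /K; ΔT = 67.47 K
ΔV = 23.0 × 1.62×10⁻⁴ × 67.47 = 0.251 L

0.251 L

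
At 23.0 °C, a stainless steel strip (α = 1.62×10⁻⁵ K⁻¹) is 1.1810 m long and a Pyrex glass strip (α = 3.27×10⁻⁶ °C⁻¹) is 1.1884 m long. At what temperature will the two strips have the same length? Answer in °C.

Equal length when α₁L₁ΔT − α₂L₂ΔT = L₂ − L₁ = 7.40×10⁻³ m
α₁L₁ = 1.91322×10⁻⁵, α₂L₂ = 3.886068×10⁻⁶ → Δ(αL) = 1.5246132×10⁻⁵ m/K
ΔT = 7.40×10⁻³ / 1.5246132×10⁻⁵ = 485.369 K, so T = 23.0 + 485.369 = 508.369 °C

T = 508.4 °C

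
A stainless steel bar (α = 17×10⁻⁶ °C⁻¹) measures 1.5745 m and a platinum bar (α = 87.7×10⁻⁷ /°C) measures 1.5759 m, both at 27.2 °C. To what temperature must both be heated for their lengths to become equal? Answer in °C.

T = 135.3 °C

Equal length when α₁L₁ΔT − α₂L₂ΔT = L₂ − L₁ = 1.40×10⁻³ m
α₁L₁ = 2.67665×10⁻⁵, α₂L₂ = 1.3820643×10⁻⁵ → Δ(αL) = 1.2945857×10⁻⁵ m/K
ΔT = 1.40×10⁻³ / 1.2945857×10⁻⁵ = 108.143 K, so T = 27.2 + 108.143 = 135.343 °C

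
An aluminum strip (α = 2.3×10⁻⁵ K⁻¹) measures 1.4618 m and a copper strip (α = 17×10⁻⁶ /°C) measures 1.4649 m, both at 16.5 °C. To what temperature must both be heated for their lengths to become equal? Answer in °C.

Equal length when α₁L₁ΔT − α₂L₂ΔT = L₂ − L₁ = 3.10×10⁻³ m
α₁L₁ = 3.36214×10⁻⁵, α₂L₂ = 2.49033×10⁻⁵ → Δ(αL) = 8.7181×10⁻⁶ m/K
ΔT = 3.10×10⁻³ / 8.7181×10⁻⁶ = 355.582 K, so T = 16.5 + 355.582 = 372.082 °C

T = 372.1 °C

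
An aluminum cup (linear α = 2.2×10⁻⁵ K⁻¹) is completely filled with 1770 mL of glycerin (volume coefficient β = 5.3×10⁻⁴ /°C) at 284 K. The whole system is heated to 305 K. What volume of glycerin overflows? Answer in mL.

17.2 mL

The cup also expands: β_container ≈ 3α = 6.6×10⁻⁵ /K
Net overflow = V₀(β_liq − 3α_cont)ΔT
β − 3α = 5.30×10⁻⁴ − 6.6×10⁻⁵ = 4.64×10⁻⁴ /K; ΔT = 21 K
ΔV = 1770 × 4.64×10⁻⁴ × 21 = 17.2 mL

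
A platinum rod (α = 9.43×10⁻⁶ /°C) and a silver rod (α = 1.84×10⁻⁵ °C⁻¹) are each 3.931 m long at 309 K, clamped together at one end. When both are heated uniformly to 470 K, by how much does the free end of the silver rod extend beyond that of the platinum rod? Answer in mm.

5.68 mm

ΔT = 161 K
platinum: ΔL = 9.43×10⁻⁶ × 3.931 m × 161 = 5.9682×10⁻³ m = 5.9682 mm
silver: ΔL = 1.84×10⁻⁵ × 3.931 m × 161 = 1.1645×10⁻² m = 11.645 mm
difference = 11.645 − 5.9682 = 5.6768 mm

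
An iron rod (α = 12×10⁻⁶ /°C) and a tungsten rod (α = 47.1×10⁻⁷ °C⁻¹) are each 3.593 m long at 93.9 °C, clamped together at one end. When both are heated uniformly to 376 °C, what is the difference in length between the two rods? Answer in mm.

ΔT = 282.1 K
iron: ΔL = 12×10⁻⁶ × 3.593 m × 282.1 = 1.2163×10⁻² m = 12.163 mm
tungsten: ΔL = 47.1×10⁻⁷ × 3.593 m × 282.1 = 4.7740×10⁻³ m = 4.7740 mm
difference = 12.163 − 4.7740 = 7.389 mm

7.39 mm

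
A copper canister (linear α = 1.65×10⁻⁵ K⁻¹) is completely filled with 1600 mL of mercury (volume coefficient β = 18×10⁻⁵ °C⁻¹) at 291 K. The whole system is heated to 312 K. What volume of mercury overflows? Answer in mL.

The canister also expands: β_container ≈ 3α = 4.95×10⁻⁵ /K
Net overflow = V₀(β_liq − 3α_cont)ΔT
β − 3α = 1.80×10⁻⁴ − 4.95×10⁻⁵ = 1.305×10⁻⁴ /K; ΔT = 21 K
ΔV = 1600 × 1.305×10⁻⁴ × 21 = 4.38 mL

4.38 mL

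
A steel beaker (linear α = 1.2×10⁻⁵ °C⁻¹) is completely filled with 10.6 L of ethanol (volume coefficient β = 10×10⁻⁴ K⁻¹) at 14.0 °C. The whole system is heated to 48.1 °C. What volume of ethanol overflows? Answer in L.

The beaker also expands: β_container ≈ 3α = 3.6×10⁻⁵ /K
Net overflow = V₀(β_liq − 3α_cont)ΔT
β − 3α = 1.00×10⁻³ − 3.6×10⁻⁵ = 9.64×10⁻⁴ /K; ΔT = 34.1 K
ΔV = 10.6 × 9.64×10⁻⁴ × 34.1 = 0.348 L

0.348 L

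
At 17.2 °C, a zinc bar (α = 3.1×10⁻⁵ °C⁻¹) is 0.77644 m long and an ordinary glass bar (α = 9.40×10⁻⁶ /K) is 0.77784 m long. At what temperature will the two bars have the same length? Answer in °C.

L₁(1 + α₁ΔT) = L₂(1 + α₂ΔT) ⇒ ΔT = (L₂ − L₁)/(α₁L₁ − α₂L₂)
L₂ − L₁ = 0.77784 − 0.77644 = 1.40×10⁻³ m
α₁L₁ − α₂L₂ = 3.1×10⁻⁵×0.77644 − 9.40×10⁻⁶×0.77784 = 1.6757944×10⁻⁵ m/K
ΔT = 1.40×10⁻³ / 1.6757944×10⁻⁵ = 83.542 K
T = 17.2 + 83.542 = 100.742 °C

T = 100.7 °C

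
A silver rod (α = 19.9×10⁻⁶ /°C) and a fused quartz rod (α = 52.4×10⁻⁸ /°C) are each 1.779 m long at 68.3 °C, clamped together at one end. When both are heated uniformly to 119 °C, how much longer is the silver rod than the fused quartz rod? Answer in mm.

ΔT = 50.7 K
silver: ΔL = 19.9×10⁻⁶ × 1.779 m × 50.7 = 1.7949×10⁻³ m = 1.7949 mm
fused quartz: ΔL = 52.4×10⁻⁸ × 1.779 m × 50.7 = 4.7262×10⁻⁵ m = 0.047262 mm
difference = 1.7949 − 0.047262 = 1.747638 mm

1.75 mm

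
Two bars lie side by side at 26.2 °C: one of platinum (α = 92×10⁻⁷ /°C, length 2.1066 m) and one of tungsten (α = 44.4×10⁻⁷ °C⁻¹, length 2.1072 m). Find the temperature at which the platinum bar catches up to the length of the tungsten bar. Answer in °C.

T = 86.05 °C

Equal length when α₁L₁ΔT − α₂L₂ΔT = L₂ − L₁ = 6.00×10⁻⁴ m
α₁L₁ = 1.938072×10⁻⁵, α₂L₂ = 9.355968×10⁻⁶ → Δ(αL) = 1.0024752×10⁻⁵ m/K
ΔT = 6.00×10⁻⁴ / 1.0024752×10⁻⁵ = 59.8519 K, so T = 26.2 + 59.8519 = 86.0519 °C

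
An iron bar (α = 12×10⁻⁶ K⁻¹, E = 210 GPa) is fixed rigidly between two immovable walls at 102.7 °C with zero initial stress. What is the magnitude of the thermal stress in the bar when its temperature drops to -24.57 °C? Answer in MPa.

σ = 321 MPa

Fully constrained: the free strain ε = αΔT is blocked, so σ = Eε = EαΔT.
|ΔT| = 127.27 K
σ = 210×10⁹ × 12×10⁻⁶ × 127.27 = 3.21×10⁸ Pa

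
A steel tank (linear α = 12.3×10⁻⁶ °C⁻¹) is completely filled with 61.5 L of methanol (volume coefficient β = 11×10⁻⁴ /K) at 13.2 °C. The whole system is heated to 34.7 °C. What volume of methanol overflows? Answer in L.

1.41 L

The tank also expands: β_container ≈ 3α = 3.69×10⁻⁵ /K
Net overflow = V₀(β_liq − 3α_cont)ΔT
β − 3α = 1.10×10⁻³ − 3.69×10⁻⁵ = 1.0631×10⁻³ /K; ΔT = 21.5 K
ΔV = 61.5 × 1.0631×10⁻³ × 21.5 = 1.41 L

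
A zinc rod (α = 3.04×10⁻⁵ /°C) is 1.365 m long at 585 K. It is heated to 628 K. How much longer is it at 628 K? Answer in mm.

ΔL = 1.78 mm

|ΔT| = |628 − 585| = 43 K
ΔL = αL₀ΔT = (3.04×10⁻⁵)(1.365)(43) = 1.78×10⁻³ m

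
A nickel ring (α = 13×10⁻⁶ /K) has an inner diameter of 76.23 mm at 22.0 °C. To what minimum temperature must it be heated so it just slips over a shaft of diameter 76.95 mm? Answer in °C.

Required Δd = 76.95 − 76.23 = 0.72 mm
Δd = αd₀ΔT ⇒ ΔT = Δd/(αd₀) = 0.72 / (13×10⁻⁶ × 76.23) = 726.55 K
T_min = 22.0 + 726.55 = 748.55 °C

T = 749 °C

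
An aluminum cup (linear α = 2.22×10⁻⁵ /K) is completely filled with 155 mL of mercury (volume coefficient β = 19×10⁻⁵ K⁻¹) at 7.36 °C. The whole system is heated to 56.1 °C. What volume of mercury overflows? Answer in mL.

0.932 mL

The cup also expands: β_container ≈ 3α = 6.66×10⁻⁵ /K
Net overflow = V₀(β_liq − 3α_cont)ΔT
β − 3α = 1.90×10⁻⁴ − 6.66×10⁻⁵ = 1.234×10⁻⁴ /K; ΔT = 48.74 K
ΔV = 155 × 1.234×10⁻⁴ × 48.74 = 0.932 mL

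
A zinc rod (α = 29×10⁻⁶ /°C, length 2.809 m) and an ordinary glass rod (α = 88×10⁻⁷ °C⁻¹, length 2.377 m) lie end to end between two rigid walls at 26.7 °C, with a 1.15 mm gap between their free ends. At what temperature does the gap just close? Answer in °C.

Gap closes when ΔL₁ + ΔL₂ = 1.15 mm = 1.15×10⁻³ m
(α₁L₁ + α₂L₂)ΔT = g
α₁L₁ + α₂L₂ = 29×10⁻⁶×2.809 + 88×10⁻⁷×2.377 = 1.023786×10⁻⁴ m/K
ΔT = 1.15×10⁻³ / 1.023786×10⁻⁴ = 11.233 K
T = 26.7 + 11.233 = 37.933 °C

T = 37.9 °C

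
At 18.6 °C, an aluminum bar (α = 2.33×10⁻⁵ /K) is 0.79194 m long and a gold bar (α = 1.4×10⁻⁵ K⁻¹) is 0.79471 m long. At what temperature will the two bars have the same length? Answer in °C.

Equal length when α₁L₁ΔT − α₂L₂ΔT = L₂ − L₁ = 2.77×10⁻³ m
α₁L₁ = 1.8452202×10⁻⁵, α₂L₂ = 1.112594×10⁻⁵ → Δ(αL) = 7.326262×10⁻⁶ m/K
ΔT = 2.77×10⁻³ / 7.326262×10⁻⁶ = 378.092 K, so T = 18.6 + 378.092 = 396.692 °C

T = 396.7 °C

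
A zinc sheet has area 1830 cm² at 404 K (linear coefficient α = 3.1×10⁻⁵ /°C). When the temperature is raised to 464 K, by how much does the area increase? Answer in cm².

ΔA = 6.81 cm²

Area coefficient ≈ 2α; |ΔT| = 60 K
ΔA = 2αA₀ΔT = 2(3.1×10⁻⁵)(1830)(60) = 6.81 cm²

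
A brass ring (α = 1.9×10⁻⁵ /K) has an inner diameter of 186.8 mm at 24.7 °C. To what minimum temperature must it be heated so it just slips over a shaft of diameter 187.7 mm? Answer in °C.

Required Δd = 187.7 − 186.8 = 0.9 mm
Δd = αd₀ΔT ⇒ ΔT = Δd/(αd₀) = 0.9 / (1.9×10⁻⁵ × 186.8) = 253.58 K
T_min = 24.7 + 253.58 = 278.28 °C

T = 278 °C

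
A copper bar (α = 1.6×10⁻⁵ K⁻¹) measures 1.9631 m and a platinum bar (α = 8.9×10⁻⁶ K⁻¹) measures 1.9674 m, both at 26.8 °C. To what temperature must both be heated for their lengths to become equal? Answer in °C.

T = 336.2 °C

Equal length when α₁L₁ΔT − α₂L₂ΔT = L₂ − L₁ = 4.30×10⁻³ m
α₁L₁ = 3.14096×10⁻⁵, α₂L₂ = 1.750986×10⁻⁵ → Δ(αL) = 1.389974×10⁻⁵ m/K
ΔT = 4.30×10⁻³ / 1.389974×10⁻⁵ = 309.358 K, so T = 26.8 + 309.358 = 336.158 °C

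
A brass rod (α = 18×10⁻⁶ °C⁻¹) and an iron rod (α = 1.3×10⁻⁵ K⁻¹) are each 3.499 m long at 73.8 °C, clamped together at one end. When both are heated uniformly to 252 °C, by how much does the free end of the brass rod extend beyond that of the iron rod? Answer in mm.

3.12 mm

ΔT = 178.2 K
brass: ΔL = 18×10⁻⁶ × 3.499 m × 178.2 = 1.1223×10⁻² m = 11.223 mm
iron: ΔL = 1.3×10⁻⁵ × 3.499 m × 178.2 = 8.1058×10⁻³ m = 8.1058 mm
difference = 11.223 − 8.1058 = 3.1172 mm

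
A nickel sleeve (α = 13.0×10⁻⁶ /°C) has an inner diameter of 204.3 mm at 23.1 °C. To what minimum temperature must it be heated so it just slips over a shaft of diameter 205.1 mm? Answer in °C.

T = 324 °C

Required Δd = 205.1 − 204.3 = 0.8 mm
Δd = αd₀ΔT ⇒ ΔT = Δd/(αd₀) = 0.8 / (13.0×10⁻⁶ × 204.3) = 301.22 K
T_min = 23.1 + 301.22 = 324.32 °C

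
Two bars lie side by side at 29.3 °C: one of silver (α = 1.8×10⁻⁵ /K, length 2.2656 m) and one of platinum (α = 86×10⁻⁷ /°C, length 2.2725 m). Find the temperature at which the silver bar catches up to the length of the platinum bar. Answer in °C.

Equal length when α₁L₁ΔT − α₂L₂ΔT = L₂ − L₁ = 6.90×10⁻³ m
α₁L₁ = 4.07808×10⁻⁵, α₂L₂ = 1.95435×10⁻⁵ → Δ(αL) = 2.12373×10⁻⁵ m/K
ΔT = 6.90×10⁻³ / 2.12373×10⁻⁵ = 324.900 K, so T = 29.3 + 324.900 = 354.200 °C

T = 354.2 °C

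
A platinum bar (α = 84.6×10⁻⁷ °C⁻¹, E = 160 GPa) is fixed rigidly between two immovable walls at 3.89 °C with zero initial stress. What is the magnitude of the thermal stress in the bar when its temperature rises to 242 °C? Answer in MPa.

σ = 322 MPa

Fully constrained: the free strain ε = αΔT is blocked, so σ = Eε = EαΔT.
|ΔT| = 238.11 K
σ = 160×10⁹ × 84.6×10⁻⁷ × 238.11 = 3.22×10⁸ Pa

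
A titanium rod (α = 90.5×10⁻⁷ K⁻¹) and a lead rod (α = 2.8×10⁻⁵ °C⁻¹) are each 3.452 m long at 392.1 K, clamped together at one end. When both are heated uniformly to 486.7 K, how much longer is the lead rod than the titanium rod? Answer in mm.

6.19 mm

ΔT = 94.6 K
titanium: ΔL = 90.5×10⁻⁷ × 3.452 m × 94.6 = 2.9554×10⁻³ m = 2.9554 mm
lead: ΔL = 2.8×10⁻⁵ × 3.452 m × 94.6 = 9.1437×10⁻³ m = 9.1437 mm
difference = 9.1437 − 2.9554 = 6.1883 mm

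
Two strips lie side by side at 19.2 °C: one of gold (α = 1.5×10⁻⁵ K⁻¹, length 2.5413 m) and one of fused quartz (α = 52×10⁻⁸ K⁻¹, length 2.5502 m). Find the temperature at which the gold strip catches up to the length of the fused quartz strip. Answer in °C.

T = 261.1 °C

L₁(1 + α₁ΔT) = L₂(1 + α₂ΔT) ⇒ ΔT = (L₂ − L₁)/(α₁L₁ − α₂L₂)
L₂ − L₁ = 2.5502 − 2.5413 = 8.90×10⁻³ m
α₁L₁ − α₂L₂ = 1.5×10⁻⁵×2.5413 − 52×10⁻⁸×2.5502 = 3.6793396×10⁻⁵ m/K
ΔT = 8.90×10⁻³ / 3.6793396×10⁻⁵ = 241.891 K
T = 19.2 + 241.891 = 261.091 °C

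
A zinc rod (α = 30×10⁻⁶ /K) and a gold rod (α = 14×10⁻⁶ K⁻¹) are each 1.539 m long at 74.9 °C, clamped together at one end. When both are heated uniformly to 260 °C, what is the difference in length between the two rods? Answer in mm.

ΔT = 185.1 K
zinc: ΔL = 30×10⁻⁶ × 1.539 m × 185.1 = 8.5461×10⁻³ m = 8.5461 mm
gold: ΔL = 14×10⁻⁶ × 1.539 m × 185.1 = 3.9882×10⁻³ m = 3.9882 mm
difference = 8.5461 − 3.9882 = 4.5579 mm

4.56 mm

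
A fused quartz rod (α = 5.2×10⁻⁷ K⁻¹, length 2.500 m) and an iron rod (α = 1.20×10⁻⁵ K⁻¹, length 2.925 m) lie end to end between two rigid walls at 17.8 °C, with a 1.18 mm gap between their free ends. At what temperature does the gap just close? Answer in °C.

α₁L₁ = 1.300×10⁻⁶ m/K, α₂L₂ = 3.510×10⁻⁵ m/K → total 3.64×10⁻⁵ m/K
ΔT = g/(α₁L₁+α₂L₂) = 1.18×10⁻³ / 3.64×10⁻⁵ = 32.418 K
T = 17.8 + 32.418 = 50.218 °C

T = 50.2 °C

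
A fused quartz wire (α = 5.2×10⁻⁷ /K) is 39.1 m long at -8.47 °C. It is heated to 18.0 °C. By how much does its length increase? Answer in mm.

ΔL = 0.538 mm

|ΔT| = |18.0 − (-8.47)| = 26.47 K
ΔL = αL₀ΔT = (5.2×10⁻⁷)(39.1)(26.47) = 5.38×10⁻⁴ m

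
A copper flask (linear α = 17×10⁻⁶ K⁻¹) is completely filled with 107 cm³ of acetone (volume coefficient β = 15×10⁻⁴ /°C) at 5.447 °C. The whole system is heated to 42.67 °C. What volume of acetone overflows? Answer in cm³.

5.77 cm³

The flask also expands: β_container ≈ 3α = 5.1×10⁻⁵ /K
Net overflow = V₀(β_liq − 3α_cont)ΔT
β − 3α = 1.50×10⁻³ − 5.1×10⁻⁵ = 1.449×10⁻³ /K; ΔT = 37.223 K
ΔV = 107 × 1.449×10⁻³ × 37.223 = 5.77 cm³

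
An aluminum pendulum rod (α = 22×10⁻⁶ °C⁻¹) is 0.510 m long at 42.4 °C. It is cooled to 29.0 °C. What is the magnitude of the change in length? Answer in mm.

ΔL = 0.150 mm

|ΔT| = |29.0 − 42.4| = 13.4 K
ΔL = αL₀ΔT = (22×10⁻⁶)(0.510)(13.4) = 1.50×10⁻⁴ m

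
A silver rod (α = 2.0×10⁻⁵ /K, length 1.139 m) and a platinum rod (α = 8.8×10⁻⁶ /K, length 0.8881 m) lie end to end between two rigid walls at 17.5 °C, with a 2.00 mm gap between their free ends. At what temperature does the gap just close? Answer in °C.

T = 82.9 °C

Gap closes when ΔL₁ + ΔL₂ = 2.00 mm = 2.00×10⁻³ m
(α₁L₁ + α₂L₂)ΔT = g
α₁L₁ + α₂L₂ = 2.0×10⁻⁵×1.139 + 8.8×10⁻⁶×0.8881 = 3.059528×10⁻⁵ m/K
ΔT = 2.00×10⁻³ / 3.059528×10⁻⁵ = 65.370 K
T = 17.5 + 65.370 = 82.870 °C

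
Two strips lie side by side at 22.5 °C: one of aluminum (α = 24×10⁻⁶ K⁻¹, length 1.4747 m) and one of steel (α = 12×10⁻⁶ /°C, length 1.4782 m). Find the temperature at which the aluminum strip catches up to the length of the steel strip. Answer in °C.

T = 220.8 °C

L₁(1 + α₁ΔT) = L₂(1 + α₂ΔT) ⇒ ΔT = (L₂ − L₁)/(α₁L₁ − α₂L₂)
L₂ − L₁ = 1.4782 − 1.4747 = 3.50×10⁻³ m
α₁L₁ − α₂L₂ = 24×10⁻⁶×1.4747 − 12×10⁻⁶×1.4782 = 1.76544×10⁻⁵ m/K
ΔT = 3.50×10⁻³ / 1.76544×10⁻⁵ = 198.251 K
T = 22.5 + 198.251 = 220.751 °C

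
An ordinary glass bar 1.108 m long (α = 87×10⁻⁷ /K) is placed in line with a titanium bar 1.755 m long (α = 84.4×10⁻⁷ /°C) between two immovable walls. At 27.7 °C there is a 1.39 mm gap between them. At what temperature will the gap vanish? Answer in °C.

Gap closes when ΔL₁ + ΔL₂ = 1.39 mm = 1.39×10⁻³ m
(α₁L₁ + α₂L₂)ΔT = g
α₁L₁ + α₂L₂ = 87×10⁻⁷×1.108 + 84.4×10⁻⁷×1.755 = 2.44518×10⁻⁵ m/K
ΔT = 1.39×10⁻³ / 2.44518×10⁻⁵ = 56.847 K
T = 27.7 + 56.847 = 84.547 °C

T = 84.5 °C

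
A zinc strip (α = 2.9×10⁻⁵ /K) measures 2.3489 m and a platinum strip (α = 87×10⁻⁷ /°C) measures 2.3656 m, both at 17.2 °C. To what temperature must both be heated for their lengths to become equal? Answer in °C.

Equal length when α₁L₁ΔT − α₂L₂ΔT = L₂ − L₁ = 1.67×10⁻² m
α₁L₁ = 6.81181×10⁻⁵, α₂L₂ = 2.058072×10⁻⁵ → Δ(αL) = 4.753738×10⁻⁵ m/K
ΔT = 1.67×10⁻² / 4.753738×10⁻⁵ = 351.302 K, so T = 17.2 + 351.302 = 368.502 °C

T = 368.5 °C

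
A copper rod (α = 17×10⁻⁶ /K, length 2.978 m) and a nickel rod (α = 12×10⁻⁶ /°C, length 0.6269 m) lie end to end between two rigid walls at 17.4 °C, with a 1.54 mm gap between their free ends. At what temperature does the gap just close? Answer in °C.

Gap closes when ΔL₁ + ΔL₂ = 1.54 mm = 1.54×10⁻³ m
(α₁L₁ + α₂L₂)ΔT = g
α₁L₁ + α₂L₂ = 17×10⁻⁶×2.978 + 12×10⁻⁶×0.6269 = 5.81488×10⁻⁵ m/K
ΔT = 1.54×10⁻³ / 5.81488×10⁻⁵ = 26.484 K
T = 17.4 + 26.484 = 43.884 °C

T = 43.9 °C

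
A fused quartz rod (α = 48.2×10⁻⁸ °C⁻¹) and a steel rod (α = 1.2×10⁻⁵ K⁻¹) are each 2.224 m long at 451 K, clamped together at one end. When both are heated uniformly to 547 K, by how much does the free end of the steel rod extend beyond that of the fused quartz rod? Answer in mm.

ΔT = 96 K
fused quartz: ΔL = 48.2×10⁻⁸ × 2.224 m × 96 = 1.0291×10⁻⁴ m = 0.10291 mm
steel: ΔL = 1.2×10⁻⁵ × 2.224 m × 96 = 2.5620×10⁻³ m = 2.5620 mm
difference = 2.5620 − 0.10291 = 2.45909 mm

2.46 mm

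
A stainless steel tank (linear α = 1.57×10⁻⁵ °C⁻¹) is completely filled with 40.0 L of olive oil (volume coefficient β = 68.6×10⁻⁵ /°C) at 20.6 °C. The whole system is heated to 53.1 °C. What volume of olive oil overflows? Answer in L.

0.831 L

The tank also expands: β_container ≈ 3α = 4.71×10⁻⁵ /K
Net overflow = V₀(β_liq − 3α_cont)ΔT
β − 3α = 6.86×10⁻⁴ − 4.71×10⁻⁵ = 6.389×10⁻⁴ /K; ΔT = 32.5 K
ΔV = 40.0 × 6.389×10⁻⁴ × 32.5 = 0.831 L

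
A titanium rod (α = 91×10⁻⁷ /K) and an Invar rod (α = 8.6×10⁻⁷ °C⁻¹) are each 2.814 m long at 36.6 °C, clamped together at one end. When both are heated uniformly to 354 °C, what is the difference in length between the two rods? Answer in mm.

ΔT = 317.4 K
titanium: ΔL = 91×10⁻⁷ × 2.814 m × 317.4 = 8.1278×10⁻³ m = 8.1278 mm
Invar: ΔL = 8.6×10⁻⁷ × 2.814 m × 317.4 = 7.6812×10⁻⁴ m = 0.76812 mm
difference = 8.1278 − 0.76812 = 7.35968 mm

7.36 mm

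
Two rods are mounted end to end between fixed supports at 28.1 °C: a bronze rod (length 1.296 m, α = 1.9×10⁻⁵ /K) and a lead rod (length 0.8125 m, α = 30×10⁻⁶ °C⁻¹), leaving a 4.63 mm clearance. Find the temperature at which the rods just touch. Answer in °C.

Gap closes when ΔL₁ + ΔL₂ = 4.63 mm = 4.63×10⁻³ m
(α₁L₁ + α₂L₂)ΔT = g
α₁L₁ + α₂L₂ = 1.9×10⁻⁵×1.296 + 30×10⁻⁶×0.8125 = 4.8999×10⁻⁵ m/K
ΔT = 4.63×10⁻³ / 4.8999×10⁻⁵ = 94.49 K
T = 28.1 + 94.49 = 122.59 °C

T = 123 °C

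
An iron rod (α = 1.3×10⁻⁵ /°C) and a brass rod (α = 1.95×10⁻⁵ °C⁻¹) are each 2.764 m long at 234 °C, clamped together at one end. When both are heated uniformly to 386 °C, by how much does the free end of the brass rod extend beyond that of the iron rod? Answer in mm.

ΔT = 152 K
iron: ΔL = 1.3×10⁻⁵ × 2.764 m × 152 = 5.4617×10⁻³ m = 5.4617 mm
brass: ΔL = 1.95×10⁻⁵ × 2.764 m × 152 = 8.1925×10⁻³ m = 8.1925 mm
difference = 8.1925 − 5.4617 = 2.7308 mm

2.73 mm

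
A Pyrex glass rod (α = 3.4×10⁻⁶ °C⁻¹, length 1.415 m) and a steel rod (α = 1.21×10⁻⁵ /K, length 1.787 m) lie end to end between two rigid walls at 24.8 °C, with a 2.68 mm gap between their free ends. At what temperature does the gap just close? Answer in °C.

T = 126 °C

α₁L₁ = 4.811×10⁻⁶ m/K, α₂L₂ = 2.16227×10⁻⁵ m/K → total 2.64337×10⁻⁵ m/K
ΔT = g/(α₁L₁+α₂L₂) = 2.68×10⁻³ / 2.64337×10⁻⁵ = 101.39 K
T = 24.8 + 101.39 = 126.19 °C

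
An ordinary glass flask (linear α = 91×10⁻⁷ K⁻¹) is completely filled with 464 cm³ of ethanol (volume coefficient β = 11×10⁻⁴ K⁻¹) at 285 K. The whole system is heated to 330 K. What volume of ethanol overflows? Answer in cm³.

22.4 cm³

The flask also expands: β_container ≈ 3α = 2.73×10⁻⁵ /K
Net overflow = V₀(β_liq − 3α_cont)ΔT
β − 3α = 1.10×10⁻³ − 2.73×10⁻⁵ = 1.0727×10⁻³ /K; ΔT = 45 K
ΔV = 464 × 1.0727×10⁻³ × 45 = 22.4 cm³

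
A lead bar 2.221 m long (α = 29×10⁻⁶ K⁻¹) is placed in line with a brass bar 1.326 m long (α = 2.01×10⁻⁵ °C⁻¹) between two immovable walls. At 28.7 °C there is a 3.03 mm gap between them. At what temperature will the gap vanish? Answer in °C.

Gap closes when ΔL₁ + ΔL₂ = 3.03 mm = 3.03×10⁻³ m
(α₁L₁ + α₂L₂)ΔT = g
α₁L₁ + α₂L₂ = 29×10⁻⁶×2.221 + 2.01×10⁻⁵×1.326 = 9.10616×10⁻⁵ m/K
ΔT = 3.03×10⁻³ / 9.10616×10⁻⁵ = 33.274 K
T = 28.7 + 33.274 = 61.974 °C

T = 62.0 °C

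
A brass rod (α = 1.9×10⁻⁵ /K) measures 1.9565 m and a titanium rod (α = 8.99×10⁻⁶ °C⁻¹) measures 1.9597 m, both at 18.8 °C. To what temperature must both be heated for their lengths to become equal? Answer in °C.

T = 182.4 °C

Equal length when α₁L₁ΔT − α₂L₂ΔT = L₂ − L₁ = 3.20×10⁻³ m
α₁L₁ = 3.71735×10⁻⁵, α₂L₂ = 1.7617703×10⁻⁵ → Δ(αL) = 1.9555797×10⁻⁵ m/K
ΔT = 3.20×10⁻³ / 1.9555797×10⁻⁵ = 163.634 K, so T = 18.8 + 163.634 = 182.434 °C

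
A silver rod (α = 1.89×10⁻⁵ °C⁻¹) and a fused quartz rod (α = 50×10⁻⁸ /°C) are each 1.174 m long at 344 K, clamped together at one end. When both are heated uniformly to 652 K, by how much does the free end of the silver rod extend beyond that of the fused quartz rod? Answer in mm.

ΔT = 308 K
silver: ΔL = 1.89×10⁻⁵ × 1.174 m × 308 = 6.8341×10⁻³ m = 6.8341 mm
fused quartz: ΔL = 50×10⁻⁸ × 1.174 m × 308 = 1.8080×10⁻⁴ m = 0.18080 mm
difference = 6.8341 − 0.18080 = 6.6533 mm

6.65 mm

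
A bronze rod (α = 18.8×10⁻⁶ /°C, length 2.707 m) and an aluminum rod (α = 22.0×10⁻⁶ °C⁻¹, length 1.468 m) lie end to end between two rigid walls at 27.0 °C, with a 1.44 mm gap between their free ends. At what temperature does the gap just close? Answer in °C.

α₁L₁ = 5.08916×10⁻⁵ m/K, α₂L₂ = 3.2296×10⁻⁵ m/K → total 8.31876×10⁻⁵ m/K
ΔT = g/(α₁L₁+α₂L₂) = 1.44×10⁻³ / 8.31876×10⁻⁵ = 17.310 K
T = 27.0 + 17.310 = 44.310 °C

T = 44.3 °C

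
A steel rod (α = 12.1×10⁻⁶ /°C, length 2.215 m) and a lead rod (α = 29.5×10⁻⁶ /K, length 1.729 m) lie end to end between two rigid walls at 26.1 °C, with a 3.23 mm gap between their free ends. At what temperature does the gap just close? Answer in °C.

Gap closes when ΔL₁ + ΔL₂ = 3.23 mm = 3.23×10⁻³ m
(α₁L₁ + α₂L₂)ΔT = g
α₁L₁ + α₂L₂ = 12.1×10⁻⁶×2.215 + 29.5×10⁻⁶×1.729 = 7.7807×10⁻⁵ m/K
ΔT = 3.23×10⁻³ / 7.7807×10⁻⁵ = 41.513 K
T = 26.1 + 41.513 = 67.613 °C

T = 67.6 °C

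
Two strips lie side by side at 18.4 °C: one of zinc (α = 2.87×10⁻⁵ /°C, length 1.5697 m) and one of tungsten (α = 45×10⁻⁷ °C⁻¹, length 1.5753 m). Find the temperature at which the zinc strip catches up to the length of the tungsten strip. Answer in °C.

T = 165.9 °C

L₁(1 + α₁ΔT) = L₂(1 + α₂ΔT) ⇒ ΔT = (L₂ − L₁)/(α₁L₁ − α₂L₂)
L₂ − L₁ = 1.5753 − 1.5697 = 5.60×10⁻³ m
α₁L₁ − α₂L₂ = 2.87×10⁻⁵×1.5697 − 45×10⁻⁷×1.5753 = 3.796154×10⁻⁵ m/K
ΔT = 5.60×10⁻³ / 3.796154×10⁻⁵ = 147.518 K
T = 18.4 + 147.518 = 165.918 °C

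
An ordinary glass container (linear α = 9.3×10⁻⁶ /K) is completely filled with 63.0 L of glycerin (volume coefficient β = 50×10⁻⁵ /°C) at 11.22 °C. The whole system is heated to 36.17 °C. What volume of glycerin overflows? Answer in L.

0.742 L

The container also expands: β_container ≈ 3α = 2.79×10⁻⁵ /K
Net overflow = V₀(β_liq − 3α_cont)ΔT
β − 3α = 5.00×10⁻⁴ − 2.79×10⁻⁵ = 4.721×10⁻⁴ /K; ΔT = 24.95 K
ΔV = 63.0 × 4.721×10⁻⁴ × 24.95 = 0.742 L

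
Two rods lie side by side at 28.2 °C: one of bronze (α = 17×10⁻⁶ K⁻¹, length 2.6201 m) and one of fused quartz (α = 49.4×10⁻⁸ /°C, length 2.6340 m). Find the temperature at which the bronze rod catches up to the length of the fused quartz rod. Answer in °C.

T = 349.7 °C

L₁(1 + α₁ΔT) = L₂(1 + α₂ΔT) ⇒ ΔT = (L₂ − L₁)/(α₁L₁ − α₂L₂)
L₂ − L₁ = 2.6340 − 2.6201 = 1.39×10⁻² m
α₁L₁ − α₂L₂ = 17×10⁻⁶×2.6201 − 49.4×10⁻⁸×2.6340 = 4.3240504×10⁻⁵ m/K
ΔT = 1.39×10⁻² / 4.3240504×10⁻⁵ = 321.458 K
T = 28.2 + 321.458 = 349.658 °C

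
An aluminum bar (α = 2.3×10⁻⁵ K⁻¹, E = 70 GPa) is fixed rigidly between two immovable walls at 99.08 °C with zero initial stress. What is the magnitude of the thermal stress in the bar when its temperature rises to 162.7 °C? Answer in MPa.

σ = 102 MPa

Fully constrained: the free strain ε = αΔT is blocked, so σ = Eε = EαΔT.
|ΔT| = 63.62 K
σ = 70.0×10⁹ × 2.3×10⁻⁵ × 63.62 = 1.02×10⁸ Pa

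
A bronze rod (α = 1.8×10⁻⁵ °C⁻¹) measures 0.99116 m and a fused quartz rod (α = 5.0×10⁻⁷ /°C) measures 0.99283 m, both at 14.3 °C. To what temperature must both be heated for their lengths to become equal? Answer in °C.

Equal length when α₁L₁ΔT − α₂L₂ΔT = L₂ − L₁ = 1.67×10⁻³ m
α₁L₁ = 1.784088×10⁻⁵, α₂L₂ = 4.96415×10⁻⁷ → Δ(αL) = 1.7344465×10⁻⁵ m/K
ΔT = 1.67×10⁻³ / 1.7344465×10⁻⁵ = 96.284 K, so T = 14.3 + 96.284 = 110.584 °C

T = 110.6 °C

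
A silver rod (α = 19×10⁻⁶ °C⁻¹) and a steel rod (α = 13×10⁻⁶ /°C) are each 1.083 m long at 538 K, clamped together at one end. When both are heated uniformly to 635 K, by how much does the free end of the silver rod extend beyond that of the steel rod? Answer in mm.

0.630 mm

ΔT = 97 K
silver: ΔL = 19×10⁻⁶ × 1.083 m × 97 = 1.9960×10⁻³ m = 1.9960 mm
steel: ΔL = 13×10⁻⁶ × 1.083 m × 97 = 1.3657×10⁻³ m = 1.3657 mm
difference = 1.9960 − 1.3657 = 0.6303 mm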